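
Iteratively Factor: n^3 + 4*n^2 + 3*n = (n)*(n^2 + 4*n + 3) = n*(n + 1)*(n + 3)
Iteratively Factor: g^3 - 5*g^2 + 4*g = (g)*(g^2 - 5*g + 4) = g*(g - 4)*(g - 1)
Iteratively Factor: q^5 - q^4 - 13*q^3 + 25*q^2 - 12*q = (q - 1)*(q^4 - 13*q^2 + 12*q) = q*(q - 1)*(q^3 - 13*q + 12) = q*(q - 3)*(q - 1)*(q^2 + 3*q - 4) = q*(q - 3)*(q - 1)^2*(q + 4)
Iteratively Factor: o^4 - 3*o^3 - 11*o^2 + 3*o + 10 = (o - 1)*(o^3 - 2*o^2 - 13*o - 10) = (o - 5)*(o - 1)*(o^2 + 3*o + 2) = (o - 5)*(o - 1)*(o + 2)*(o + 1)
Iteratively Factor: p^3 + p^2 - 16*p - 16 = (p - 4)*(p^2 + 5*p + 4) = (p - 4)*(p + 1)*(p + 4)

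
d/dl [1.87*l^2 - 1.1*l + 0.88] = 3.74*l - 1.1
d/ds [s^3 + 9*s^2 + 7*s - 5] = 3*s^2 + 18*s + 7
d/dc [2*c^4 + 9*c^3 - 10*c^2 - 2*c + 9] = 8*c^3 + 27*c^2 - 20*c - 2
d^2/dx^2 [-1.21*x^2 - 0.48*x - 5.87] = -2.42000000000000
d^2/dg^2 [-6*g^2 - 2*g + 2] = -12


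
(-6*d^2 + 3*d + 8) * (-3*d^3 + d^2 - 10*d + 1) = 18*d^5 - 15*d^4 + 39*d^3 - 28*d^2 - 77*d + 8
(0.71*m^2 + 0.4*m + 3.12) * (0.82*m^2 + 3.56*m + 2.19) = 0.5822*m^4 + 2.8556*m^3 + 5.5373*m^2 + 11.9832*m + 6.8328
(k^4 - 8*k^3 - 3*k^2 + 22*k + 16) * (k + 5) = k^5 - 3*k^4 - 43*k^3 + 7*k^2 + 126*k + 80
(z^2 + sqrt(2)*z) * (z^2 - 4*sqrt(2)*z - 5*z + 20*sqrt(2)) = z^4 - 5*z^3 - 3*sqrt(2)*z^3 - 8*z^2 + 15*sqrt(2)*z^2 + 40*z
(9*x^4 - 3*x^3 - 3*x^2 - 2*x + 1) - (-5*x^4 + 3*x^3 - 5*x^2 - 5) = 14*x^4 - 6*x^3 + 2*x^2 - 2*x + 6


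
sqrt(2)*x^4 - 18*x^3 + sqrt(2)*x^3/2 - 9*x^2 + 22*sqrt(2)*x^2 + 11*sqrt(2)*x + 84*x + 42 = (x - 7*sqrt(2))*(x - 3*sqrt(2))*(x + sqrt(2))*(sqrt(2)*x + sqrt(2)/2)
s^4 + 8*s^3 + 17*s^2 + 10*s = s*(s + 1)*(s + 2)*(s + 5)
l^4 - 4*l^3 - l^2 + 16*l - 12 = (l - 3)*(l - 2)*(l - 1)*(l + 2)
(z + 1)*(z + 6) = z^2 + 7*z + 6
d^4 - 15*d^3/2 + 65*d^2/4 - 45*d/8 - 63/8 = (d - 7/2)*(d - 3)*(d - 3/2)*(d + 1/2)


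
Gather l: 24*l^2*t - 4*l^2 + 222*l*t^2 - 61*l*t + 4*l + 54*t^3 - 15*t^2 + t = l^2*(24*t - 4) + l*(222*t^2 - 61*t + 4) + 54*t^3 - 15*t^2 + t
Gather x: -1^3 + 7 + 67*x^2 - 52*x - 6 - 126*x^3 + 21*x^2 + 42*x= -126*x^3 + 88*x^2 - 10*x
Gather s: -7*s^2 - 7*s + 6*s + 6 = -7*s^2 - s + 6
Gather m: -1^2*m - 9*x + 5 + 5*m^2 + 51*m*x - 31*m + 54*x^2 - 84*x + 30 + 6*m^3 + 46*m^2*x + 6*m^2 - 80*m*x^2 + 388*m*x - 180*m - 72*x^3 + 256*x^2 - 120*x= 6*m^3 + m^2*(46*x + 11) + m*(-80*x^2 + 439*x - 212) - 72*x^3 + 310*x^2 - 213*x + 35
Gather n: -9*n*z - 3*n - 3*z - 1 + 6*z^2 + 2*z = n*(-9*z - 3) + 6*z^2 - z - 1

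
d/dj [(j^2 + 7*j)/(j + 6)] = (j^2 + 12*j + 42)/(j^2 + 12*j + 36)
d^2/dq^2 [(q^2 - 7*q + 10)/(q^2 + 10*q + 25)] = 2*(125 - 17*q)/(q^4 + 20*q^3 + 150*q^2 + 500*q + 625)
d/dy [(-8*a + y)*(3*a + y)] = -5*a + 2*y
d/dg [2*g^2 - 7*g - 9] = 4*g - 7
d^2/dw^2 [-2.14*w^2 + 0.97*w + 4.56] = -4.28000000000000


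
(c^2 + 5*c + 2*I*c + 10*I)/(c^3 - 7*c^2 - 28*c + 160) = (c + 2*I)/(c^2 - 12*c + 32)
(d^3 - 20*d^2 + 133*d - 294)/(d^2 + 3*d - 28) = (d^3 - 20*d^2 + 133*d - 294)/(d^2 + 3*d - 28)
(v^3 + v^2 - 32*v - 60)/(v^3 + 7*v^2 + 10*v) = (v - 6)/v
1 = 1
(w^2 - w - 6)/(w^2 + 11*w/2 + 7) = 2*(w - 3)/(2*w + 7)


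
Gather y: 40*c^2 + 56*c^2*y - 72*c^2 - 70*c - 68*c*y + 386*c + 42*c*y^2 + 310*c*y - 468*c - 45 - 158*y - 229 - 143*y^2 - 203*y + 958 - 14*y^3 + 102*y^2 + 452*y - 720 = -32*c^2 - 152*c - 14*y^3 + y^2*(42*c - 41) + y*(56*c^2 + 242*c + 91) - 36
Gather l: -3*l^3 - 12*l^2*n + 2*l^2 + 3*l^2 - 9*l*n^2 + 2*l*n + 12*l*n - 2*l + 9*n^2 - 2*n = -3*l^3 + l^2*(5 - 12*n) + l*(-9*n^2 + 14*n - 2) + 9*n^2 - 2*n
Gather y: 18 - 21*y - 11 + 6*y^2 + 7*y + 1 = 6*y^2 - 14*y + 8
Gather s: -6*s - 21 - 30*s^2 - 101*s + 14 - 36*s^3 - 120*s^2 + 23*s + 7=-36*s^3 - 150*s^2 - 84*s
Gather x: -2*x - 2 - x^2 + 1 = -x^2 - 2*x - 1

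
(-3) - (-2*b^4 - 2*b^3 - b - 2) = 2*b^4 + 2*b^3 + b - 1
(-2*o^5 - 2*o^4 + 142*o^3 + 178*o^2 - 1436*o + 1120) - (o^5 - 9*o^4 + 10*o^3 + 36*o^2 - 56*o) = -3*o^5 + 7*o^4 + 132*o^3 + 142*o^2 - 1380*o + 1120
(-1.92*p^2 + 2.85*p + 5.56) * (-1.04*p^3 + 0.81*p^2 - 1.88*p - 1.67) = 1.9968*p^5 - 4.5192*p^4 + 0.1357*p^3 + 2.352*p^2 - 15.2123*p - 9.2852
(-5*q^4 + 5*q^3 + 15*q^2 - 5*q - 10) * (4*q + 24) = -20*q^5 - 100*q^4 + 180*q^3 + 340*q^2 - 160*q - 240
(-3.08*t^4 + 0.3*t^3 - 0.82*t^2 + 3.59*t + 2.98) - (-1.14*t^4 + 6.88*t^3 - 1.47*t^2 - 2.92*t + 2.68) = -1.94*t^4 - 6.58*t^3 + 0.65*t^2 + 6.51*t + 0.3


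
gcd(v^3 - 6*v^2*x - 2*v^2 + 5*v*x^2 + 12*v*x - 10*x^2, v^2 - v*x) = -v + x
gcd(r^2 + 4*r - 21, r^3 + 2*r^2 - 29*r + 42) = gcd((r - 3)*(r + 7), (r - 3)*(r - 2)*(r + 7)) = r^2 + 4*r - 21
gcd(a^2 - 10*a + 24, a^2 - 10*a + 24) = a^2 - 10*a + 24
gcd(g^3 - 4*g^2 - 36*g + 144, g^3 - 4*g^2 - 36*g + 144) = g^3 - 4*g^2 - 36*g + 144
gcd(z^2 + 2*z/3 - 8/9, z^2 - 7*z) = 1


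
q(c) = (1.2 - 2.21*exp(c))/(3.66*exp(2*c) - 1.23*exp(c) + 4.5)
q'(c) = (1.2 - 2.21*exp(c))*(-7.32*exp(2*c) + 1.23*exp(c))/(3.66*exp(2*c) - 1.23*exp(c) + 4.5)^2 - 2.21*exp(c)/(3.66*exp(2*c) - 1.23*exp(c) + 4.5)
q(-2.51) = 0.23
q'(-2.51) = -0.04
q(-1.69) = 0.18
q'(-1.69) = -0.09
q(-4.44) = 0.26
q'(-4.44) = -0.01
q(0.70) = -0.19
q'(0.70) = 0.05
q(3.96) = -0.01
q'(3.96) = 0.01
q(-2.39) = 0.23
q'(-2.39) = -0.04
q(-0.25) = -0.09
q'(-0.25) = -0.24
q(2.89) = -0.03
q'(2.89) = 0.03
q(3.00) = -0.03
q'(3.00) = 0.03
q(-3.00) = 0.25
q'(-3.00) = -0.02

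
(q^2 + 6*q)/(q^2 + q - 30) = q/(q - 5)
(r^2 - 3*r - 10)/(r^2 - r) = (r^2 - 3*r - 10)/(r*(r - 1))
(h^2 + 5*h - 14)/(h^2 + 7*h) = (h - 2)/h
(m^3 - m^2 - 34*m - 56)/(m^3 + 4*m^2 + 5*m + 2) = (m^2 - 3*m - 28)/(m^2 + 2*m + 1)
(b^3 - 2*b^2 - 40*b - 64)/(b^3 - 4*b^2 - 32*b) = (b + 2)/b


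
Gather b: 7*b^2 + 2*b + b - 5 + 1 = 7*b^2 + 3*b - 4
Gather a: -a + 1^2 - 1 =-a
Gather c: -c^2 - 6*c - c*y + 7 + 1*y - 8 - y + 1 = -c^2 + c*(-y - 6)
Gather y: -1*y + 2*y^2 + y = 2*y^2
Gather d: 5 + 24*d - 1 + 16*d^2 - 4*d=16*d^2 + 20*d + 4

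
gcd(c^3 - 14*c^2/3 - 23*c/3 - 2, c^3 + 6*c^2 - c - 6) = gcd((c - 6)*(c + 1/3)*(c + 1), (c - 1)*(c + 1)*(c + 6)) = c + 1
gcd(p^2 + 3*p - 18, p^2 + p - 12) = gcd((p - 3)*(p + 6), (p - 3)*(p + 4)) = p - 3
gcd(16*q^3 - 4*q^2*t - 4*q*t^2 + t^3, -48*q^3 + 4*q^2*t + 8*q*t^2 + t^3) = 2*q - t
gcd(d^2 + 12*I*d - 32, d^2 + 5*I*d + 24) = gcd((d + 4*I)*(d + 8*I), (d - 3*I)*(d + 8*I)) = d + 8*I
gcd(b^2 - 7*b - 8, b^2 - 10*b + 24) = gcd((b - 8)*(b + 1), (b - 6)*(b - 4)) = 1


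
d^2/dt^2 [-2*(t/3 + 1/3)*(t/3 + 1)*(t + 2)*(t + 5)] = -8*t^2/3 - 44*t/3 - 164/9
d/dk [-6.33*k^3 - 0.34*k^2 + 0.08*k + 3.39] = -18.99*k^2 - 0.68*k + 0.08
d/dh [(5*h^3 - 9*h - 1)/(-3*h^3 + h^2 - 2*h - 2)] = (5*h^4 - 74*h^3 - 30*h^2 + 2*h + 16)/(9*h^6 - 6*h^5 + 13*h^4 + 8*h^3 + 8*h + 4)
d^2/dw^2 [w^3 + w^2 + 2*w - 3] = 6*w + 2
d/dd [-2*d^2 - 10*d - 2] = -4*d - 10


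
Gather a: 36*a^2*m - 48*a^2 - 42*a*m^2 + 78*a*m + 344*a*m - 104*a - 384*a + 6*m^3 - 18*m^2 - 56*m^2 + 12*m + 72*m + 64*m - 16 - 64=a^2*(36*m - 48) + a*(-42*m^2 + 422*m - 488) + 6*m^3 - 74*m^2 + 148*m - 80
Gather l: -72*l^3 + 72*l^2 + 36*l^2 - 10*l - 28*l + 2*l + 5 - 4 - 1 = -72*l^3 + 108*l^2 - 36*l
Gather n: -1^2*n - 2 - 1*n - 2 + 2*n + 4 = 0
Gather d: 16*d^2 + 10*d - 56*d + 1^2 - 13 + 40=16*d^2 - 46*d + 28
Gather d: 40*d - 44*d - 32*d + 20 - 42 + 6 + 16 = -36*d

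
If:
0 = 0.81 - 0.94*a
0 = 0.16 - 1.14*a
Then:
No Solution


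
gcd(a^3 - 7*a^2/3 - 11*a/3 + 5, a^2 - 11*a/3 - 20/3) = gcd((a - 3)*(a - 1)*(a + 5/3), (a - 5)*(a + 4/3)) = 1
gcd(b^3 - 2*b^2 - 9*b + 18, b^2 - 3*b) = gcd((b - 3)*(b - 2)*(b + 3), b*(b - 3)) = b - 3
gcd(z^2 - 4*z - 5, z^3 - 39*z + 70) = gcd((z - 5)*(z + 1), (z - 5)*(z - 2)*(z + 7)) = z - 5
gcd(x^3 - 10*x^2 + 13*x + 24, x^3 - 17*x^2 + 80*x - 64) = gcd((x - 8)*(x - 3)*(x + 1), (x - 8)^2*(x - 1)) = x - 8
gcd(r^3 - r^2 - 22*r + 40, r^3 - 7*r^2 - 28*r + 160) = r^2 + r - 20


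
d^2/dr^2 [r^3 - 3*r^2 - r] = 6*r - 6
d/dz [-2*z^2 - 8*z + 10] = -4*z - 8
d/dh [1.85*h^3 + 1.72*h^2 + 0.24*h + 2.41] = 5.55*h^2 + 3.44*h + 0.24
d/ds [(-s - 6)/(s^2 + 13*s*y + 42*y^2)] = (-s^2 - 13*s*y - 42*y^2 + (s + 6)*(2*s + 13*y))/(s^2 + 13*s*y + 42*y^2)^2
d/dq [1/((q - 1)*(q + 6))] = (-2*q - 5)/(q^4 + 10*q^3 + 13*q^2 - 60*q + 36)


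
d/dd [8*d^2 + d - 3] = 16*d + 1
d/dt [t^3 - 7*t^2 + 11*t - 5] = 3*t^2 - 14*t + 11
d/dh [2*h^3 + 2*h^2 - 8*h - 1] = 6*h^2 + 4*h - 8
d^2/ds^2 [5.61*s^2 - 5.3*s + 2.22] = 11.2200000000000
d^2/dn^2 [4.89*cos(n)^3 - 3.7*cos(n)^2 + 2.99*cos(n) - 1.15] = -6.6575*cos(n) + 7.4*cos(2*n) - 11.0025*cos(3*n)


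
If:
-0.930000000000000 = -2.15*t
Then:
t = 0.43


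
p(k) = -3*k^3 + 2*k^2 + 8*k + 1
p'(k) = -9*k^2 + 4*k + 8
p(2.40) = -9.75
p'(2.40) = -34.24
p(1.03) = 8.08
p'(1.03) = 2.57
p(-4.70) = 319.05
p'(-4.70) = -209.61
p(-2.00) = 17.00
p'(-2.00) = -36.00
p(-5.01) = 388.37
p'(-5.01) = -237.94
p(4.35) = -173.29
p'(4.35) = -144.90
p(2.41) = -10.10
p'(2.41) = -34.63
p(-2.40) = 34.79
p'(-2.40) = -53.44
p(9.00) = -1952.00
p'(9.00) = -685.00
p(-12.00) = 5377.00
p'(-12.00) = -1336.00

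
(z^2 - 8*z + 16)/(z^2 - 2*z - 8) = (z - 4)/(z + 2)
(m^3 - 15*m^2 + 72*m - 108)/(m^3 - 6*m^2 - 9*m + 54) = (m - 6)/(m + 3)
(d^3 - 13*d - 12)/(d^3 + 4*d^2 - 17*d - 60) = (d + 1)/(d + 5)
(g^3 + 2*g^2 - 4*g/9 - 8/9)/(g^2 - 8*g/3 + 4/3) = (3*g^2 + 8*g + 4)/(3*(g - 2))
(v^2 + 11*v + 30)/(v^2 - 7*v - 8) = (v^2 + 11*v + 30)/(v^2 - 7*v - 8)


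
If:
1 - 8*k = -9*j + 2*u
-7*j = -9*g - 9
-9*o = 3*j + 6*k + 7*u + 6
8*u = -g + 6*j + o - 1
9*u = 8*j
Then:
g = -1328/1139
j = -243/1139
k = -77/1139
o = -27/67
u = -216/1139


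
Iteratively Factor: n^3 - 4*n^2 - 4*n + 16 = (n + 2)*(n^2 - 6*n + 8) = (n - 4)*(n + 2)*(n - 2)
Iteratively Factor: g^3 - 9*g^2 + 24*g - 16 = (g - 1)*(g^2 - 8*g + 16) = (g - 4)*(g - 1)*(g - 4)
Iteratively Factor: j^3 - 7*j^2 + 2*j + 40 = (j - 5)*(j^2 - 2*j - 8) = (j - 5)*(j + 2)*(j - 4)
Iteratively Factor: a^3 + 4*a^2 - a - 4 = (a - 1)*(a^2 + 5*a + 4) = (a - 1)*(a + 1)*(a + 4)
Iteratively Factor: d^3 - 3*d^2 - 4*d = (d + 1)*(d^2 - 4*d) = d*(d + 1)*(d - 4)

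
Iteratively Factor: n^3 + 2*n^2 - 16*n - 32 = (n + 2)*(n^2 - 16) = (n - 4)*(n + 2)*(n + 4)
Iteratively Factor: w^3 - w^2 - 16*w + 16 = (w + 4)*(w^2 - 5*w + 4) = (w - 1)*(w + 4)*(w - 4)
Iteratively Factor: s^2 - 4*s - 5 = (s - 5)*(s + 1)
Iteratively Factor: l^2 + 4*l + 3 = (l + 1)*(l + 3)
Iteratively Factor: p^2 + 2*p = (p + 2)*(p)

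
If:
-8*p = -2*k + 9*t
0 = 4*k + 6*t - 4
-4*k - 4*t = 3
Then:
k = -17/4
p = -5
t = 7/2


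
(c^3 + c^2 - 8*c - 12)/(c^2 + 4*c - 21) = (c^2 + 4*c + 4)/(c + 7)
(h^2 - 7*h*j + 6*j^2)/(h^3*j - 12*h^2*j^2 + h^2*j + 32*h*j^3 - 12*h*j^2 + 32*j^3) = (h^2 - 7*h*j + 6*j^2)/(j*(h^3 - 12*h^2*j + h^2 + 32*h*j^2 - 12*h*j + 32*j^2))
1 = 1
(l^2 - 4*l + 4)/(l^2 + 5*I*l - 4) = (l^2 - 4*l + 4)/(l^2 + 5*I*l - 4)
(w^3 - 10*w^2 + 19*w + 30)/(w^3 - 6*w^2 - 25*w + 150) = (w + 1)/(w + 5)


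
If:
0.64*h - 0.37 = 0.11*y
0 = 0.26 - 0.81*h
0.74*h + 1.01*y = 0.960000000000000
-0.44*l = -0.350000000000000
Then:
No Solution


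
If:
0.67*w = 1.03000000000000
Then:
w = 1.54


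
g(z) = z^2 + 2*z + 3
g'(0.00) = 2.00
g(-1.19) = 2.04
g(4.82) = 35.87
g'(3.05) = 8.10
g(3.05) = 18.40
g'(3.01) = 8.02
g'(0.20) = 2.40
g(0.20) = 3.44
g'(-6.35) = -10.70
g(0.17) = 3.37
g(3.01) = 18.08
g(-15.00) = 198.00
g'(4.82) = 11.64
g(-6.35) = 30.62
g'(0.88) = 3.76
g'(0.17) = 2.34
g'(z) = 2*z + 2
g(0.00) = 3.00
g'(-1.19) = -0.38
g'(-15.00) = -28.00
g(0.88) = 5.53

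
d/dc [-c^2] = -2*c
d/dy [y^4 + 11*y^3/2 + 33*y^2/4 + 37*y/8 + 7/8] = 4*y^3 + 33*y^2/2 + 33*y/2 + 37/8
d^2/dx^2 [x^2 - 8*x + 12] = 2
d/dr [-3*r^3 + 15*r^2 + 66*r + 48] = -9*r^2 + 30*r + 66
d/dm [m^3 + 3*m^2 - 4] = 3*m*(m + 2)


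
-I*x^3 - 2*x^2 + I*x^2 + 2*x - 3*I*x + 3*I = (x - 3*I)*(x + I)*(-I*x + I)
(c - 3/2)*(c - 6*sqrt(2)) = c^2 - 6*sqrt(2)*c - 3*c/2 + 9*sqrt(2)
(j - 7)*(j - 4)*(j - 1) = j^3 - 12*j^2 + 39*j - 28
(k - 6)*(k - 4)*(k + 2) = k^3 - 8*k^2 + 4*k + 48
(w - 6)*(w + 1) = w^2 - 5*w - 6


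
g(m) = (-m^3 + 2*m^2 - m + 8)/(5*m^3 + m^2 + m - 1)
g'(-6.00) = -0.02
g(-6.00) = -0.29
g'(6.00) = -0.01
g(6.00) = -0.13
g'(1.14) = -2.36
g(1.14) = 0.90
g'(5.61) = -0.02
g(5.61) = -0.12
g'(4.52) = -0.03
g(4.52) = -0.10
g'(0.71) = -19.58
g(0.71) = 3.96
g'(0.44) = -10613.93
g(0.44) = 132.09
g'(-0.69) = -6.45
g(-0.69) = -3.49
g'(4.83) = -0.02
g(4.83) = -0.11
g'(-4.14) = -0.05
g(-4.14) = -0.34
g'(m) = (-15*m^2 - 2*m - 1)*(-m^3 + 2*m^2 - m + 8)/(5*m^3 + m^2 + m - 1)^2 + (-3*m^2 + 4*m - 1)/(5*m^3 + m^2 + m - 1) = (-11*m^4 + 8*m^3 - 114*m^2 - 20*m - 7)/(25*m^6 + 10*m^5 + 11*m^4 - 8*m^3 - m^2 - 2*m + 1)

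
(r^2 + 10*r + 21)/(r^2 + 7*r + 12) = (r + 7)/(r + 4)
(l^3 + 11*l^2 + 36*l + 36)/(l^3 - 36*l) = (l^2 + 5*l + 6)/(l*(l - 6))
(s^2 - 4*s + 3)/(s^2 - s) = (s - 3)/s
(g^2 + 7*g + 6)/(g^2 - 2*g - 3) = (g + 6)/(g - 3)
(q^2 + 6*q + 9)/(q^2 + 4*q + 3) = (q + 3)/(q + 1)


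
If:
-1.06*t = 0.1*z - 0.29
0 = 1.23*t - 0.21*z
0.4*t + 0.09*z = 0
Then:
No Solution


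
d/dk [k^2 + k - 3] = 2*k + 1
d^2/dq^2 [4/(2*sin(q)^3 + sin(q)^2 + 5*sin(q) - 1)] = 4*(-36*sin(q)^6 - 22*sin(q)^5 + 24*sin(q)^4 - sin(q)^3 + 37*sin(q)^2 + 37*sin(q) + 52)/(2*sin(q)^3 + sin(q)^2 + 5*sin(q) - 1)^3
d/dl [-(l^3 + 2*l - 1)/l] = -2*l - 1/l^2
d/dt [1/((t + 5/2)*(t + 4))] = 2*(-4*t - 13)/(4*t^4 + 52*t^3 + 249*t^2 + 520*t + 400)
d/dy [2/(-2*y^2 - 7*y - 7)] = 2*(4*y + 7)/(2*y^2 + 7*y + 7)^2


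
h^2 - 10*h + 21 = (h - 7)*(h - 3)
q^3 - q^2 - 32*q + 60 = (q - 5)*(q - 2)*(q + 6)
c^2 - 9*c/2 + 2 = (c - 4)*(c - 1/2)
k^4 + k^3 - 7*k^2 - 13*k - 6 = (k - 3)*(k + 1)^2*(k + 2)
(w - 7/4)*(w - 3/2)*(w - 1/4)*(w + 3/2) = w^4 - 2*w^3 - 29*w^2/16 + 9*w/2 - 63/64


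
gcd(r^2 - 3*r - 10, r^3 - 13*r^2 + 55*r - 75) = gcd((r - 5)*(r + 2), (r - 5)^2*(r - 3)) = r - 5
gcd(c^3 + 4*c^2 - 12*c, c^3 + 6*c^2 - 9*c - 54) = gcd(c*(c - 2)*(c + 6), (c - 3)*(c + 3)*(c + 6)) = c + 6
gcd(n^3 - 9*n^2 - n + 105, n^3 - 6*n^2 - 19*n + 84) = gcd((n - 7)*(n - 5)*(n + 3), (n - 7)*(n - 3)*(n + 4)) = n - 7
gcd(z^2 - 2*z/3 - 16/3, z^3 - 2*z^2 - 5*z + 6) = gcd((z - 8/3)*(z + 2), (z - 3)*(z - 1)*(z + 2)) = z + 2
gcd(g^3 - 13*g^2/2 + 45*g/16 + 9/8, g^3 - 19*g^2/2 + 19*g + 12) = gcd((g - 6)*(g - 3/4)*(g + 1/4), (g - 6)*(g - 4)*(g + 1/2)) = g - 6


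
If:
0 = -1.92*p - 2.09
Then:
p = -1.09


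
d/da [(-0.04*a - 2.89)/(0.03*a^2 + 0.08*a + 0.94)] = (0.0012*a^2 + 0.1734*a + 0.1936)/(0.0009*a^4 + 0.0048*a^3 + 0.0628*a^2 + 0.1504*a + 0.8836)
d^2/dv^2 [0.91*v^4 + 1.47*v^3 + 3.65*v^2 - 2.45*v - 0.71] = 10.92*v^2 + 8.82*v + 7.3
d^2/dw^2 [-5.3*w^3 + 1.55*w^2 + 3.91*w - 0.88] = 3.1 - 31.8*w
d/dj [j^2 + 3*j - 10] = 2*j + 3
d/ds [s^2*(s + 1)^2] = 2*s*(s + 1)*(2*s + 1)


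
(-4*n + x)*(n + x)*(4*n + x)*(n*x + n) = -16*n^4*x - 16*n^4 - 16*n^3*x^2 - 16*n^3*x + n^2*x^3 + n^2*x^2 + n*x^4 + n*x^3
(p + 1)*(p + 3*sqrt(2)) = p^2 + p + 3*sqrt(2)*p + 3*sqrt(2)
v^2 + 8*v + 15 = (v + 3)*(v + 5)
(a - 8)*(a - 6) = a^2 - 14*a + 48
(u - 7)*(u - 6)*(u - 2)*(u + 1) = u^4 - 14*u^3 + 53*u^2 - 16*u - 84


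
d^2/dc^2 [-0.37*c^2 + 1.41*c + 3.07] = -0.740000000000000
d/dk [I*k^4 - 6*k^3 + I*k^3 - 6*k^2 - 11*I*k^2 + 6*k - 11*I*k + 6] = 4*I*k^3 + k^2*(-18 + 3*I) + k*(-12 - 22*I) + 6 - 11*I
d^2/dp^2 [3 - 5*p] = 0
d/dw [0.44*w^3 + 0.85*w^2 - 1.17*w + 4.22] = 1.32*w^2 + 1.7*w - 1.17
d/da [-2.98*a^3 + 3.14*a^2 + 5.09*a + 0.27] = -8.94*a^2 + 6.28*a + 5.09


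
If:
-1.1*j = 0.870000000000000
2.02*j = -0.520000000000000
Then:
No Solution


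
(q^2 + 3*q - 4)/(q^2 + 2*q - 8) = (q - 1)/(q - 2)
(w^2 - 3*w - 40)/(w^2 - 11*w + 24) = (w + 5)/(w - 3)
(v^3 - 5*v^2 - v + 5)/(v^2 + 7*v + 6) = (v^2 - 6*v + 5)/(v + 6)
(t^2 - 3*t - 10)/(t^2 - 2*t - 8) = (t - 5)/(t - 4)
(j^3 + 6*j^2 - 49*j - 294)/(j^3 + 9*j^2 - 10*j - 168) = (j - 7)/(j - 4)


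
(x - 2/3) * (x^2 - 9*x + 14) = x^3 - 29*x^2/3 + 20*x - 28/3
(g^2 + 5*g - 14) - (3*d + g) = -3*d + g^2 + 4*g - 14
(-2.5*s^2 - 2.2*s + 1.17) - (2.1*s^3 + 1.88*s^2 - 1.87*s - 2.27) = -2.1*s^3 - 4.38*s^2 - 0.33*s + 3.44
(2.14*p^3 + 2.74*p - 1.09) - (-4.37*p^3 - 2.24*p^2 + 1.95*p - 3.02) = 6.51*p^3 + 2.24*p^2 + 0.79*p + 1.93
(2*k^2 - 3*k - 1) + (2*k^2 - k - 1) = 4*k^2 - 4*k - 2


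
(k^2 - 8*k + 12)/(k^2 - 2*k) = (k - 6)/k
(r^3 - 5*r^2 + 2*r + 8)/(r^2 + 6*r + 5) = (r^2 - 6*r + 8)/(r + 5)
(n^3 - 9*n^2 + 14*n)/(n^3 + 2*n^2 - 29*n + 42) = n*(n - 7)/(n^2 + 4*n - 21)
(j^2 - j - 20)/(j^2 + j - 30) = (j + 4)/(j + 6)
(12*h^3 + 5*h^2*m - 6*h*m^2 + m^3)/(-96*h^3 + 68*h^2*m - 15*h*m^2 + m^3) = (-h - m)/(8*h - m)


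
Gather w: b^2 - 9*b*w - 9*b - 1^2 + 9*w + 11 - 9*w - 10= b^2 - 9*b*w - 9*b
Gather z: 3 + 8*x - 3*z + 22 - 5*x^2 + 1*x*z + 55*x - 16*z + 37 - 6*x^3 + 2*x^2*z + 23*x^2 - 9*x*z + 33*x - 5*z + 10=-6*x^3 + 18*x^2 + 96*x + z*(2*x^2 - 8*x - 24) + 72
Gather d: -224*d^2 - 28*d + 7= -224*d^2 - 28*d + 7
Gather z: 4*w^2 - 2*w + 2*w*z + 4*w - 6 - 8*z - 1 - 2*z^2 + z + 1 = 4*w^2 + 2*w - 2*z^2 + z*(2*w - 7) - 6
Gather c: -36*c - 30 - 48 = -36*c - 78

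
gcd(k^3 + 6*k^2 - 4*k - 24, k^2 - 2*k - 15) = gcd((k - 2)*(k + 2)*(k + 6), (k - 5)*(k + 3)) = 1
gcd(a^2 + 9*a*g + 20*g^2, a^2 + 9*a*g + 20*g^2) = a^2 + 9*a*g + 20*g^2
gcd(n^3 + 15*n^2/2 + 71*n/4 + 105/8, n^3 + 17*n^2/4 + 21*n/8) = n + 7/2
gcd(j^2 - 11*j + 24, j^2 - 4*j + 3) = j - 3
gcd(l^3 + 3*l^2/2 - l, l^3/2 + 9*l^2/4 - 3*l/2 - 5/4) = 1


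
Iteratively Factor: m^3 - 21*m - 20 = (m - 5)*(m^2 + 5*m + 4) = (m - 5)*(m + 4)*(m + 1)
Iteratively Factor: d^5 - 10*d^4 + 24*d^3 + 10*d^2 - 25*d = (d - 1)*(d^4 - 9*d^3 + 15*d^2 + 25*d) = (d - 5)*(d - 1)*(d^3 - 4*d^2 - 5*d) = d*(d - 5)*(d - 1)*(d^2 - 4*d - 5) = d*(d - 5)^2*(d - 1)*(d + 1)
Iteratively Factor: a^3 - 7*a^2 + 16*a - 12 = (a - 2)*(a^2 - 5*a + 6) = (a - 3)*(a - 2)*(a - 2)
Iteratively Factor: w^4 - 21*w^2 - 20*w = (w + 4)*(w^3 - 4*w^2 - 5*w) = (w - 5)*(w + 4)*(w^2 + w) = w*(w - 5)*(w + 4)*(w + 1)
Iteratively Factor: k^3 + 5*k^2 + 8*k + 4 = (k + 2)*(k^2 + 3*k + 2) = (k + 1)*(k + 2)*(k + 2)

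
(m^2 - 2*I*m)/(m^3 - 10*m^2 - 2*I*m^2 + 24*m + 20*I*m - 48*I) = m/(m^2 - 10*m + 24)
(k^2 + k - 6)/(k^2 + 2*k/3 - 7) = 3*(k - 2)/(3*k - 7)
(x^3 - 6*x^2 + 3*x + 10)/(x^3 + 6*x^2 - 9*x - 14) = (x - 5)/(x + 7)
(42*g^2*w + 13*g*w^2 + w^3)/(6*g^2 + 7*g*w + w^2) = w*(7*g + w)/(g + w)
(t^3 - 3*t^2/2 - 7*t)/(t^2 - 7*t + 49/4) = 2*t*(t + 2)/(2*t - 7)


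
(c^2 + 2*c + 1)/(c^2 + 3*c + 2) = (c + 1)/(c + 2)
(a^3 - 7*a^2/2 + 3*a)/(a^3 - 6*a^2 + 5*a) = (a^2 - 7*a/2 + 3)/(a^2 - 6*a + 5)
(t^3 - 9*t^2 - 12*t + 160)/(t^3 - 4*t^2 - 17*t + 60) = (t - 8)/(t - 3)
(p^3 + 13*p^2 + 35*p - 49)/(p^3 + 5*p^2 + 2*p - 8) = (p^2 + 14*p + 49)/(p^2 + 6*p + 8)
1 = 1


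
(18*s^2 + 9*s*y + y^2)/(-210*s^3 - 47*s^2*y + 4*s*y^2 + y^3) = (3*s + y)/(-35*s^2 - 2*s*y + y^2)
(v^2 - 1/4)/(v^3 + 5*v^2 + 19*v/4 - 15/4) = (2*v + 1)/(2*v^2 + 11*v + 15)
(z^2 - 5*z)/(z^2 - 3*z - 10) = z/(z + 2)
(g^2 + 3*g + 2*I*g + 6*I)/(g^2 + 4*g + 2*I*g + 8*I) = (g + 3)/(g + 4)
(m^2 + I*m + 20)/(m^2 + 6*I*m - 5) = (m - 4*I)/(m + I)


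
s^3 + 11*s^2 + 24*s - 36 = (s - 1)*(s + 6)^2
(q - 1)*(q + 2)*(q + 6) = q^3 + 7*q^2 + 4*q - 12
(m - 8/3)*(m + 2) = m^2 - 2*m/3 - 16/3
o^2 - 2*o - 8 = (o - 4)*(o + 2)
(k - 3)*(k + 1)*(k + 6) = k^3 + 4*k^2 - 15*k - 18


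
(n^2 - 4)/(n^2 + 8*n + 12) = (n - 2)/(n + 6)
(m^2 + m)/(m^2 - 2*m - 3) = m/(m - 3)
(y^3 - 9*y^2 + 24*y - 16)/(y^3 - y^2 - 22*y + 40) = (y^2 - 5*y + 4)/(y^2 + 3*y - 10)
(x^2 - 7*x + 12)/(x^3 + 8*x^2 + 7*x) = (x^2 - 7*x + 12)/(x*(x^2 + 8*x + 7))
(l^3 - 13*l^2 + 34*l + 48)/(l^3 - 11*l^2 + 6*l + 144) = (l + 1)/(l + 3)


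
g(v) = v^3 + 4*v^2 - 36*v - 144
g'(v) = 3*v^2 + 8*v - 36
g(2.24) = -193.33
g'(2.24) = -3.03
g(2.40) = -193.54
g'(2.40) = 0.48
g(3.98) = -160.87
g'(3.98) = 43.36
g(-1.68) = -76.97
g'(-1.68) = -40.97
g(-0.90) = -109.09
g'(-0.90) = -40.77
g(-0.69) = -117.58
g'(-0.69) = -40.09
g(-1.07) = -102.13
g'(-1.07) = -41.13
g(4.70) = -121.02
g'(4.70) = 67.87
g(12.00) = 1728.00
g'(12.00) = 492.00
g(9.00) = 585.00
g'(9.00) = 279.00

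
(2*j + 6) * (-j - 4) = -2*j^2 - 14*j - 24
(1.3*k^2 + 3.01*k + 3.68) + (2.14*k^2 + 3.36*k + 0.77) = 3.44*k^2 + 6.37*k + 4.45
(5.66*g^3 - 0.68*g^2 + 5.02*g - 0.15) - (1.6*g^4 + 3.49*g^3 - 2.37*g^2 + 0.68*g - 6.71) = -1.6*g^4 + 2.17*g^3 + 1.69*g^2 + 4.34*g + 6.56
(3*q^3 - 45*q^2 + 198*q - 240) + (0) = 3*q^3 - 45*q^2 + 198*q - 240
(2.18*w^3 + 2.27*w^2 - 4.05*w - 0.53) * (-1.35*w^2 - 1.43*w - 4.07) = -2.943*w^5 - 6.1819*w^4 - 6.6512*w^3 - 2.7319*w^2 + 17.2414*w + 2.1571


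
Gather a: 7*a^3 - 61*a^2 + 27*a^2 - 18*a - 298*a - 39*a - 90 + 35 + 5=7*a^3 - 34*a^2 - 355*a - 50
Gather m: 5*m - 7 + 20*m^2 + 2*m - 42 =20*m^2 + 7*m - 49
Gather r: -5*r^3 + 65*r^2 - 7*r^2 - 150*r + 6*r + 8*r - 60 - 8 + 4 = -5*r^3 + 58*r^2 - 136*r - 64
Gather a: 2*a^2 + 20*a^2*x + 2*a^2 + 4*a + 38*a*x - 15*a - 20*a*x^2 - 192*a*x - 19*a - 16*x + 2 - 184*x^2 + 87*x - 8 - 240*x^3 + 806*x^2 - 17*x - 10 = a^2*(20*x + 4) + a*(-20*x^2 - 154*x - 30) - 240*x^3 + 622*x^2 + 54*x - 16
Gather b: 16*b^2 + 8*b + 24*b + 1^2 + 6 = 16*b^2 + 32*b + 7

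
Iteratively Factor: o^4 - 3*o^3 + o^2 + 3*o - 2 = (o - 1)*(o^3 - 2*o^2 - o + 2) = (o - 1)^2*(o^2 - o - 2) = (o - 2)*(o - 1)^2*(o + 1)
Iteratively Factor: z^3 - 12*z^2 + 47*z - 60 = (z - 3)*(z^2 - 9*z + 20) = (z - 5)*(z - 3)*(z - 4)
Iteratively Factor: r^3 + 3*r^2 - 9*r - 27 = (r + 3)*(r^2 - 9) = (r + 3)^2*(r - 3)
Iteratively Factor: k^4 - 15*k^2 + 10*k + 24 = (k + 1)*(k^3 - k^2 - 14*k + 24) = (k - 3)*(k + 1)*(k^2 + 2*k - 8) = (k - 3)*(k + 1)*(k + 4)*(k - 2)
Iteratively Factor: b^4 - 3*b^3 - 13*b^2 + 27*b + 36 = (b - 4)*(b^3 + b^2 - 9*b - 9) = (b - 4)*(b + 1)*(b^2 - 9) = (b - 4)*(b - 3)*(b + 1)*(b + 3)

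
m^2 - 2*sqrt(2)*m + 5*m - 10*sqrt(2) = (m + 5)*(m - 2*sqrt(2))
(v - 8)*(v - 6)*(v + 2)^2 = v^4 - 10*v^3 - 4*v^2 + 136*v + 192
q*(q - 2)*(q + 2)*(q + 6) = q^4 + 6*q^3 - 4*q^2 - 24*q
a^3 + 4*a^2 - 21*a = a*(a - 3)*(a + 7)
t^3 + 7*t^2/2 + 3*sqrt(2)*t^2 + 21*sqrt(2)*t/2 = t*(t + 7/2)*(t + 3*sqrt(2))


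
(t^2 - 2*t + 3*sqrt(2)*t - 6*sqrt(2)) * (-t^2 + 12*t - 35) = -t^4 - 3*sqrt(2)*t^3 + 14*t^3 - 59*t^2 + 42*sqrt(2)*t^2 - 177*sqrt(2)*t + 70*t + 210*sqrt(2)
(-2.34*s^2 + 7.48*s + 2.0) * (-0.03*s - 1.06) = 0.0702*s^3 + 2.256*s^2 - 7.9888*s - 2.12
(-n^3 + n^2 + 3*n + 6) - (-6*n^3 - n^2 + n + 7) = 5*n^3 + 2*n^2 + 2*n - 1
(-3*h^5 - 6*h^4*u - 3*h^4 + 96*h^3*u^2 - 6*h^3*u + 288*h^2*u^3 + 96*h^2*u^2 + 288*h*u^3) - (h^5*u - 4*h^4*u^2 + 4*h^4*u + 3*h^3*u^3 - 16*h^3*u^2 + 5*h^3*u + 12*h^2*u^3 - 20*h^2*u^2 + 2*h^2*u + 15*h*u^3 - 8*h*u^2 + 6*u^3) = -h^5*u - 3*h^5 + 4*h^4*u^2 - 10*h^4*u - 3*h^4 - 3*h^3*u^3 + 112*h^3*u^2 - 11*h^3*u + 276*h^2*u^3 + 116*h^2*u^2 - 2*h^2*u + 273*h*u^3 + 8*h*u^2 - 6*u^3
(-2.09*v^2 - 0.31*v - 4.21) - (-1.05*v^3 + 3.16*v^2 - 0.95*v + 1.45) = 1.05*v^3 - 5.25*v^2 + 0.64*v - 5.66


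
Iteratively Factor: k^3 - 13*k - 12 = (k - 4)*(k^2 + 4*k + 3) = (k - 4)*(k + 3)*(k + 1)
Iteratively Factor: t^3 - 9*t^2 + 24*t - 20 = (t - 2)*(t^2 - 7*t + 10) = (t - 2)^2*(t - 5)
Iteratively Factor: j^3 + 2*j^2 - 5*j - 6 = (j + 3)*(j^2 - j - 2) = (j - 2)*(j + 3)*(j + 1)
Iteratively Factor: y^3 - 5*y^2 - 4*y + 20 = (y + 2)*(y^2 - 7*y + 10) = (y - 2)*(y + 2)*(y - 5)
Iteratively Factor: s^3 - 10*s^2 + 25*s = (s - 5)*(s^2 - 5*s) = (s - 5)^2*(s)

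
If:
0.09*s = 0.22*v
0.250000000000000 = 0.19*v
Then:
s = 3.22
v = 1.32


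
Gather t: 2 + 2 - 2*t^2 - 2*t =-2*t^2 - 2*t + 4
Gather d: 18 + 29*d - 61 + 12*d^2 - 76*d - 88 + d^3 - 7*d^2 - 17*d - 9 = d^3 + 5*d^2 - 64*d - 140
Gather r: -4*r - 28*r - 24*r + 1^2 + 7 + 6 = 14 - 56*r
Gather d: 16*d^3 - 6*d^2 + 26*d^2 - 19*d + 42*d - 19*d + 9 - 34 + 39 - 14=16*d^3 + 20*d^2 + 4*d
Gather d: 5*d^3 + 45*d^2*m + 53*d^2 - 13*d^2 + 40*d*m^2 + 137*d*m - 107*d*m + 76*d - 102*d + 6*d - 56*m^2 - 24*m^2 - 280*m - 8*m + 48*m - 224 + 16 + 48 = 5*d^3 + d^2*(45*m + 40) + d*(40*m^2 + 30*m - 20) - 80*m^2 - 240*m - 160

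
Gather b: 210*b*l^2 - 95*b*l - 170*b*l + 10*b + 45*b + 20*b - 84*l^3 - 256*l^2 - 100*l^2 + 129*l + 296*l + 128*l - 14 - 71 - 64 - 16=b*(210*l^2 - 265*l + 75) - 84*l^3 - 356*l^2 + 553*l - 165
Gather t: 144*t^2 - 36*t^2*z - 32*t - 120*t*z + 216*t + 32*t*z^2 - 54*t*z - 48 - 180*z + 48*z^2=t^2*(144 - 36*z) + t*(32*z^2 - 174*z + 184) + 48*z^2 - 180*z - 48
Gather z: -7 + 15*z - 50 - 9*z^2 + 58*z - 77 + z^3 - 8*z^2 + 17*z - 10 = z^3 - 17*z^2 + 90*z - 144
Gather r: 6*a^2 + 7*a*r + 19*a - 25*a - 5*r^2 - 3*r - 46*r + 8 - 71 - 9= 6*a^2 - 6*a - 5*r^2 + r*(7*a - 49) - 72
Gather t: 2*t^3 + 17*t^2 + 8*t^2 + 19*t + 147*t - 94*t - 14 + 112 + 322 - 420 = 2*t^3 + 25*t^2 + 72*t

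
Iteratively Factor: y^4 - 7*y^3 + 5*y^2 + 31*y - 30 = (y + 2)*(y^3 - 9*y^2 + 23*y - 15) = (y - 1)*(y + 2)*(y^2 - 8*y + 15) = (y - 5)*(y - 1)*(y + 2)*(y - 3)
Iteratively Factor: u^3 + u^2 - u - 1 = (u - 1)*(u^2 + 2*u + 1) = (u - 1)*(u + 1)*(u + 1)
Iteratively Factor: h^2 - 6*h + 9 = (h - 3)*(h - 3)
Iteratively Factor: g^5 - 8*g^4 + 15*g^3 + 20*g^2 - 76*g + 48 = (g - 4)*(g^4 - 4*g^3 - g^2 + 16*g - 12) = (g - 4)*(g - 1)*(g^3 - 3*g^2 - 4*g + 12) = (g - 4)*(g - 1)*(g + 2)*(g^2 - 5*g + 6) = (g - 4)*(g - 2)*(g - 1)*(g + 2)*(g - 3)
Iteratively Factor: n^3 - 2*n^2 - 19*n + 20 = (n + 4)*(n^2 - 6*n + 5) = (n - 1)*(n + 4)*(n - 5)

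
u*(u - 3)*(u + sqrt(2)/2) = u^3 - 3*u^2 + sqrt(2)*u^2/2 - 3*sqrt(2)*u/2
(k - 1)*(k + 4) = k^2 + 3*k - 4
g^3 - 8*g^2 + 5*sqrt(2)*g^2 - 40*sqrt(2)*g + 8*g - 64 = (g - 8)*(g + sqrt(2))*(g + 4*sqrt(2))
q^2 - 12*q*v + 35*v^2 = (q - 7*v)*(q - 5*v)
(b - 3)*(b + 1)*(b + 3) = b^3 + b^2 - 9*b - 9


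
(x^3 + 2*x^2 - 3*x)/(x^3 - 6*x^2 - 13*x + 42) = x*(x - 1)/(x^2 - 9*x + 14)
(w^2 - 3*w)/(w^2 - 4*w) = (w - 3)/(w - 4)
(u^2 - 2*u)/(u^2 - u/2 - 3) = 2*u/(2*u + 3)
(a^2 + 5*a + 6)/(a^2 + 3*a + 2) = (a + 3)/(a + 1)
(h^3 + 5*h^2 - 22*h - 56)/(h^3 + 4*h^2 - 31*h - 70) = (h - 4)/(h - 5)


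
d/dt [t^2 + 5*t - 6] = 2*t + 5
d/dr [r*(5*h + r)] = 5*h + 2*r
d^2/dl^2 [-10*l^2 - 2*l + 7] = -20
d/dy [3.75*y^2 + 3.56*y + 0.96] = 7.5*y + 3.56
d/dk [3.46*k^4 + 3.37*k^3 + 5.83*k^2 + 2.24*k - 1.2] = 13.84*k^3 + 10.11*k^2 + 11.66*k + 2.24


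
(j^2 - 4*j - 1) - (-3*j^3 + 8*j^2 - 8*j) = 3*j^3 - 7*j^2 + 4*j - 1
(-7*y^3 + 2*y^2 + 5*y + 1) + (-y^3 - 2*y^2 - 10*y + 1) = -8*y^3 - 5*y + 2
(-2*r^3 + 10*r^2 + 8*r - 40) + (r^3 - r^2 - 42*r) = -r^3 + 9*r^2 - 34*r - 40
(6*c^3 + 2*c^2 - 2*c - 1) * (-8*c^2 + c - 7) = -48*c^5 - 10*c^4 - 24*c^3 - 8*c^2 + 13*c + 7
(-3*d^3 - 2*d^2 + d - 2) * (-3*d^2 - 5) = 9*d^5 + 6*d^4 + 12*d^3 + 16*d^2 - 5*d + 10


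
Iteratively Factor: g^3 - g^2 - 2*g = (g + 1)*(g^2 - 2*g) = (g - 2)*(g + 1)*(g)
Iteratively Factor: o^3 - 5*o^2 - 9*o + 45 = (o - 5)*(o^2 - 9) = (o - 5)*(o + 3)*(o - 3)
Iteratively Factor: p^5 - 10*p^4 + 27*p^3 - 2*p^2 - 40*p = (p - 4)*(p^4 - 6*p^3 + 3*p^2 + 10*p) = (p - 4)*(p - 2)*(p^3 - 4*p^2 - 5*p) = (p - 4)*(p - 2)*(p + 1)*(p^2 - 5*p) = (p - 5)*(p - 4)*(p - 2)*(p + 1)*(p)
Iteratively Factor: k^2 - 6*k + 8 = (k - 2)*(k - 4)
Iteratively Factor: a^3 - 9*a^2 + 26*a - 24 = (a - 4)*(a^2 - 5*a + 6) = (a - 4)*(a - 3)*(a - 2)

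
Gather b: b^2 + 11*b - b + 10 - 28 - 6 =b^2 + 10*b - 24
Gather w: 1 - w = 1 - w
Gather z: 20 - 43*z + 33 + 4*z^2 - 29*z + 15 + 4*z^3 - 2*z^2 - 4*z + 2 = 4*z^3 + 2*z^2 - 76*z + 70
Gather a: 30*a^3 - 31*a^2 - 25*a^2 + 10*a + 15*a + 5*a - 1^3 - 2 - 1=30*a^3 - 56*a^2 + 30*a - 4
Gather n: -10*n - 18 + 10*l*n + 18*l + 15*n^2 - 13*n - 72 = 18*l + 15*n^2 + n*(10*l - 23) - 90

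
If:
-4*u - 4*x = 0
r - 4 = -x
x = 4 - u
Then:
No Solution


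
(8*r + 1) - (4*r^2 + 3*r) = -4*r^2 + 5*r + 1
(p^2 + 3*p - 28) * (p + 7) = p^3 + 10*p^2 - 7*p - 196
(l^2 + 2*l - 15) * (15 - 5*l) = -5*l^3 + 5*l^2 + 105*l - 225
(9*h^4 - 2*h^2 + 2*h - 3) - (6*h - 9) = 9*h^4 - 2*h^2 - 4*h + 6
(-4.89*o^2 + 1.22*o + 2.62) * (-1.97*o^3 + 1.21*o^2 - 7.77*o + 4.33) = 9.6333*o^5 - 8.3203*o^4 + 34.3101*o^3 - 27.4829*o^2 - 15.0748*o + 11.3446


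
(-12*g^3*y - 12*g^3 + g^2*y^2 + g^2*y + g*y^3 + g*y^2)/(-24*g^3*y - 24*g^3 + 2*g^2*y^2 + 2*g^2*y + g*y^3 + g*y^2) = (-12*g^2 + g*y + y^2)/(-24*g^2 + 2*g*y + y^2)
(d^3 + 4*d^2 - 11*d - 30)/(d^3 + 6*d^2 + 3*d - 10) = (d - 3)/(d - 1)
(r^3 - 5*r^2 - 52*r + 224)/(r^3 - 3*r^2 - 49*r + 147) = (r^2 - 12*r + 32)/(r^2 - 10*r + 21)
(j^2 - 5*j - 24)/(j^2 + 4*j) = (j^2 - 5*j - 24)/(j*(j + 4))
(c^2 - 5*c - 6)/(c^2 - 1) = (c - 6)/(c - 1)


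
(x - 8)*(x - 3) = x^2 - 11*x + 24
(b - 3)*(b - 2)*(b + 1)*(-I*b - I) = -I*b^4 + 3*I*b^3 + 3*I*b^2 - 7*I*b - 6*I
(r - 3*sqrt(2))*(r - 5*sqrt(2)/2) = r^2 - 11*sqrt(2)*r/2 + 15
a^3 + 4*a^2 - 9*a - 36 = (a - 3)*(a + 3)*(a + 4)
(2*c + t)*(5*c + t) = 10*c^2 + 7*c*t + t^2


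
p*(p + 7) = p^2 + 7*p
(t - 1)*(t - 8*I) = t^2 - t - 8*I*t + 8*I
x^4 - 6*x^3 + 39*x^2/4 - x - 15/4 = (x - 3)*(x - 5/2)*(x - 1)*(x + 1/2)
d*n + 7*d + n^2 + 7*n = (d + n)*(n + 7)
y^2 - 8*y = y*(y - 8)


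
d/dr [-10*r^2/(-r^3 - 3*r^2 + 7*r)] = 10*(-r^2 - 7)/(r^2 + 3*r - 7)^2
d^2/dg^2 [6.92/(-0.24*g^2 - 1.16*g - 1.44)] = (0.797184*g^2 + 3.853056*g - 6.92*(0.48*g + 1.16)*(0.96*g + 2.32) + 4.783104)/(0.24*g^2 + 1.16*g + 1.44)^3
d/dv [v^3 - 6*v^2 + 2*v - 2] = 3*v^2 - 12*v + 2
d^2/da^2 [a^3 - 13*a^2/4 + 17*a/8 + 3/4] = 6*a - 13/2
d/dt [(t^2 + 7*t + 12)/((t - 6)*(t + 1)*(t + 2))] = (-t^4 - 14*t^3 - 31*t^2 + 48*t + 108)/(t^6 - 6*t^5 - 23*t^4 + 72*t^3 + 328*t^2 + 384*t + 144)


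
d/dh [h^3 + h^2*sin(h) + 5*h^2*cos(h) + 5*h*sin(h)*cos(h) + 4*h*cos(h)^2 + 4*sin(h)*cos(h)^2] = -5*h^2*sin(h) + h^2*cos(h) + 3*h^2 + 2*h*sin(h) - 4*h*sin(2*h) + 10*h*cos(h) + 5*h*cos(2*h) + 5*sin(2*h)/2 + cos(h) + 2*cos(2*h) + 3*cos(3*h) + 2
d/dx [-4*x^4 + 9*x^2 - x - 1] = -16*x^3 + 18*x - 1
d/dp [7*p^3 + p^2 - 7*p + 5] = 21*p^2 + 2*p - 7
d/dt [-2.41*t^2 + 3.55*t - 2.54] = 3.55 - 4.82*t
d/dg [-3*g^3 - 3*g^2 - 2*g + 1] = -9*g^2 - 6*g - 2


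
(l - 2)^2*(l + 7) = l^3 + 3*l^2 - 24*l + 28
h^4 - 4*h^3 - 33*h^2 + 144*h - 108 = (h - 6)*(h - 3)*(h - 1)*(h + 6)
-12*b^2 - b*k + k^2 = (-4*b + k)*(3*b + k)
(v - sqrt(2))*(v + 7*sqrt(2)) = v^2 + 6*sqrt(2)*v - 14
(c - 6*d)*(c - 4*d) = c^2 - 10*c*d + 24*d^2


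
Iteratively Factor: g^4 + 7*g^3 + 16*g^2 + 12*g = (g + 3)*(g^3 + 4*g^2 + 4*g) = (g + 2)*(g + 3)*(g^2 + 2*g) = g*(g + 2)*(g + 3)*(g + 2)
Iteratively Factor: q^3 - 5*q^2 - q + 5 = (q - 1)*(q^2 - 4*q - 5) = (q - 1)*(q + 1)*(q - 5)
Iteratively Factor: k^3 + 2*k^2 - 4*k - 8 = (k - 2)*(k^2 + 4*k + 4) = (k - 2)*(k + 2)*(k + 2)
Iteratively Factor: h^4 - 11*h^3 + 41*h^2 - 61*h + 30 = (h - 5)*(h^3 - 6*h^2 + 11*h - 6) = (h - 5)*(h - 2)*(h^2 - 4*h + 3) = (h - 5)*(h - 3)*(h - 2)*(h - 1)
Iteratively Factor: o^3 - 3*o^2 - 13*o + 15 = (o - 1)*(o^2 - 2*o - 15) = (o - 1)*(o + 3)*(o - 5)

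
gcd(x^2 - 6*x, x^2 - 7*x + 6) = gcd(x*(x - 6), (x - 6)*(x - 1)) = x - 6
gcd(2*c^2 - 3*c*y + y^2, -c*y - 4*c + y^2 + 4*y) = -c + y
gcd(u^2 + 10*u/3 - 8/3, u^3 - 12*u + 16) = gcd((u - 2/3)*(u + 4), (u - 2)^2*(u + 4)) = u + 4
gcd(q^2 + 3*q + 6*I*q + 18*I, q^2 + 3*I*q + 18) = q + 6*I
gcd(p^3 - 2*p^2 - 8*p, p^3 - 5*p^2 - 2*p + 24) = p^2 - 2*p - 8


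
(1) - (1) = 0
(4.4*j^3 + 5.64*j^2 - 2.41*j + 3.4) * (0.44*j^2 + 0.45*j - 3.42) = 1.936*j^5 + 4.4616*j^4 - 13.5704*j^3 - 18.8773*j^2 + 9.7722*j - 11.628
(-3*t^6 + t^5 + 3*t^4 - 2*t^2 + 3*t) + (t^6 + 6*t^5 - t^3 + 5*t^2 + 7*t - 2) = -2*t^6 + 7*t^5 + 3*t^4 - t^3 + 3*t^2 + 10*t - 2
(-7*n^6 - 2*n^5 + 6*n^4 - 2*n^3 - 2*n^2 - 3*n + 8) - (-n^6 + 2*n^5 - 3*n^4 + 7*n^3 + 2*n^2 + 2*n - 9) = -6*n^6 - 4*n^5 + 9*n^4 - 9*n^3 - 4*n^2 - 5*n + 17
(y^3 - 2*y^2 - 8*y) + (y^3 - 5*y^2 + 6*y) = 2*y^3 - 7*y^2 - 2*y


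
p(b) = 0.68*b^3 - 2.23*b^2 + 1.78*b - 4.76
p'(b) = 2.04*b^2 - 4.46*b + 1.78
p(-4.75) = -136.41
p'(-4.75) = 68.99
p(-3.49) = -67.04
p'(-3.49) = 42.19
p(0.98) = -4.52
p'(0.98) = -0.63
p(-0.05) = -4.85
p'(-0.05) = 2.01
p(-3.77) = -79.60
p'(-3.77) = 47.59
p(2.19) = -4.41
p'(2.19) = 1.80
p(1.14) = -4.62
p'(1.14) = -0.65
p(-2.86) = -44.00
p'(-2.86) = 31.22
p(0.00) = -4.76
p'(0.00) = 1.78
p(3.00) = -1.13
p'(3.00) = 6.76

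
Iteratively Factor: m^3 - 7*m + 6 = (m - 2)*(m^2 + 2*m - 3) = (m - 2)*(m - 1)*(m + 3)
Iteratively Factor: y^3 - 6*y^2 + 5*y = (y - 5)*(y^2 - y) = (y - 5)*(y - 1)*(y)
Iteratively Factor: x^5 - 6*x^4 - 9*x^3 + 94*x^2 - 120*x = (x - 2)*(x^4 - 4*x^3 - 17*x^2 + 60*x) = (x - 3)*(x - 2)*(x^3 - x^2 - 20*x) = x*(x - 3)*(x - 2)*(x^2 - x - 20) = x*(x - 5)*(x - 3)*(x - 2)*(x + 4)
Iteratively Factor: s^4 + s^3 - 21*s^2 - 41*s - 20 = (s + 1)*(s^3 - 21*s - 20) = (s + 1)^2*(s^2 - s - 20) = (s + 1)^2*(s + 4)*(s - 5)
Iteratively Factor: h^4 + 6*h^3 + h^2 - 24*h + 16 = (h + 4)*(h^3 + 2*h^2 - 7*h + 4) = (h + 4)^2*(h^2 - 2*h + 1) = (h - 1)*(h + 4)^2*(h - 1)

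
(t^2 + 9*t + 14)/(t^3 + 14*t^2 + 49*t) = (t + 2)/(t*(t + 7))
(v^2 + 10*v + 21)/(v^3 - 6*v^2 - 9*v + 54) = (v + 7)/(v^2 - 9*v + 18)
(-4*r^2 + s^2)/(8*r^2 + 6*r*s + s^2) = (-2*r + s)/(4*r + s)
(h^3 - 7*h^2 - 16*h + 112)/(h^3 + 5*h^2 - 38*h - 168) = (h^2 - 11*h + 28)/(h^2 + h - 42)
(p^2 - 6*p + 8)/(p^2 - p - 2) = (p - 4)/(p + 1)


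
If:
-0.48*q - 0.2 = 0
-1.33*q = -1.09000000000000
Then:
No Solution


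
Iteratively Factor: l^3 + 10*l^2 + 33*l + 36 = (l + 3)*(l^2 + 7*l + 12) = (l + 3)*(l + 4)*(l + 3)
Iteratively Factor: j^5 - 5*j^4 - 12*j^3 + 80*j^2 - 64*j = (j - 1)*(j^4 - 4*j^3 - 16*j^2 + 64*j) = (j - 4)*(j - 1)*(j^3 - 16*j) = j*(j - 4)*(j - 1)*(j^2 - 16) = j*(j - 4)^2*(j - 1)*(j + 4)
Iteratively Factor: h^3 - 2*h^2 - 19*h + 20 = (h - 5)*(h^2 + 3*h - 4) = (h - 5)*(h + 4)*(h - 1)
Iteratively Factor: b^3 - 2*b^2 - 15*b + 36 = (b - 3)*(b^2 + b - 12) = (b - 3)*(b + 4)*(b - 3)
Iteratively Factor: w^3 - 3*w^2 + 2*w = (w - 1)*(w^2 - 2*w) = w*(w - 1)*(w - 2)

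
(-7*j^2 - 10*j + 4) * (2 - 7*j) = 49*j^3 + 56*j^2 - 48*j + 8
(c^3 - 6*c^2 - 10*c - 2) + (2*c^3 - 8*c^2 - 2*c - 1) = 3*c^3 - 14*c^2 - 12*c - 3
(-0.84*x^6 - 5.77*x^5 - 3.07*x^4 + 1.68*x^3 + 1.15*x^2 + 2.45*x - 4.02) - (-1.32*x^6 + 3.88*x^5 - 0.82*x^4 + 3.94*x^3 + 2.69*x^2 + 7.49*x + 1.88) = 0.48*x^6 - 9.65*x^5 - 2.25*x^4 - 2.26*x^3 - 1.54*x^2 - 5.04*x - 5.9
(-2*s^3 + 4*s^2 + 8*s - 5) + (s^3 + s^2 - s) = -s^3 + 5*s^2 + 7*s - 5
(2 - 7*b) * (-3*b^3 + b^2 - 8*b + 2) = 21*b^4 - 13*b^3 + 58*b^2 - 30*b + 4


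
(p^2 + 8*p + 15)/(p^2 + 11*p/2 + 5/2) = 2*(p + 3)/(2*p + 1)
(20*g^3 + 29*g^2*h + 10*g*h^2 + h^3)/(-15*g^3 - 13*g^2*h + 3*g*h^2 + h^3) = (-4*g - h)/(3*g - h)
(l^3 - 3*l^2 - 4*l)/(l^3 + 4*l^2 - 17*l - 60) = l*(l + 1)/(l^2 + 8*l + 15)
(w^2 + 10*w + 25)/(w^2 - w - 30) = (w + 5)/(w - 6)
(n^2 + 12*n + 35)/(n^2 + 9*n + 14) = (n + 5)/(n + 2)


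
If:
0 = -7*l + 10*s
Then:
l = 10*s/7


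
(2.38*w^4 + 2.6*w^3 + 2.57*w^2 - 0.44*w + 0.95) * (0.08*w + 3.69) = 0.1904*w^5 + 8.9902*w^4 + 9.7996*w^3 + 9.4481*w^2 - 1.5476*w + 3.5055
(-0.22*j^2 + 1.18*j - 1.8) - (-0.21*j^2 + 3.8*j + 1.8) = -0.01*j^2 - 2.62*j - 3.6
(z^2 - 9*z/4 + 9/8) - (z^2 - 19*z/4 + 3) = 5*z/2 - 15/8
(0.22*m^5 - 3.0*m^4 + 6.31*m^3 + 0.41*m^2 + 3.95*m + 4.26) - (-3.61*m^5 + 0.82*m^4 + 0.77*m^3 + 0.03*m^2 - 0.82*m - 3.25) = 3.83*m^5 - 3.82*m^4 + 5.54*m^3 + 0.38*m^2 + 4.77*m + 7.51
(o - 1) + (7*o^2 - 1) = 7*o^2 + o - 2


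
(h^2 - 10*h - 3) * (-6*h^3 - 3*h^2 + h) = -6*h^5 + 57*h^4 + 49*h^3 - h^2 - 3*h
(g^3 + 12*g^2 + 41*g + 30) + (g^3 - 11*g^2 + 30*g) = 2*g^3 + g^2 + 71*g + 30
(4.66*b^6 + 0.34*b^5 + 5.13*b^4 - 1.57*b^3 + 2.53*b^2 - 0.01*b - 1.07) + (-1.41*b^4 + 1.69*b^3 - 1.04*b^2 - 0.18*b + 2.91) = 4.66*b^6 + 0.34*b^5 + 3.72*b^4 + 0.12*b^3 + 1.49*b^2 - 0.19*b + 1.84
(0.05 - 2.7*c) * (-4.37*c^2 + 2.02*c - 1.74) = 11.799*c^3 - 5.6725*c^2 + 4.799*c - 0.087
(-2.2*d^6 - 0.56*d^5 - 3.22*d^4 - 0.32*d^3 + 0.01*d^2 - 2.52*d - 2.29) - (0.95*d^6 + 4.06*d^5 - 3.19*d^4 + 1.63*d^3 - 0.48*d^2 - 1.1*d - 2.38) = -3.15*d^6 - 4.62*d^5 - 0.0300000000000002*d^4 - 1.95*d^3 + 0.49*d^2 - 1.42*d + 0.0899999999999999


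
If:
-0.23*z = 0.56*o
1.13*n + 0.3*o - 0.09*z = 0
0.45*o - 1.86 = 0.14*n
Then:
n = -1.66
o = 3.62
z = -8.81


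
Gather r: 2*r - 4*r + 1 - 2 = -2*r - 1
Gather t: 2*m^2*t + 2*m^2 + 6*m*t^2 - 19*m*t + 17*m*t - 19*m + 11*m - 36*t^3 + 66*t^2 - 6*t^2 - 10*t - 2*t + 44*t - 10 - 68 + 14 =2*m^2 - 8*m - 36*t^3 + t^2*(6*m + 60) + t*(2*m^2 - 2*m + 32) - 64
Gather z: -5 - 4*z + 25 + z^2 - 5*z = z^2 - 9*z + 20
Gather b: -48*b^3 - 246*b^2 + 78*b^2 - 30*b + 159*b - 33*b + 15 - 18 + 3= -48*b^3 - 168*b^2 + 96*b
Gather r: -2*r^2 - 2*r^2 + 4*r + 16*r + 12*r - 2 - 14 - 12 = -4*r^2 + 32*r - 28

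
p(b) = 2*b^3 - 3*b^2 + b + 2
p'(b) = 6*b^2 - 6*b + 1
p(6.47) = 424.57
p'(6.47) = 213.35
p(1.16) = 2.24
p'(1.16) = 2.11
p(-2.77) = -66.30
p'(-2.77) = 63.66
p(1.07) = 2.09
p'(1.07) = 1.45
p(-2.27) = -39.12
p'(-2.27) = 45.54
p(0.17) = 2.09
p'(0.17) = 0.15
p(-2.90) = -74.91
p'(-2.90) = 68.86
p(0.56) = 1.97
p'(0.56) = -0.48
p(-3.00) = -82.00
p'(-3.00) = 73.00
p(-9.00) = -1708.00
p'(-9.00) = 541.00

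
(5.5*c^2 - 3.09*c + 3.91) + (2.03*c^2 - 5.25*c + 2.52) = 7.53*c^2 - 8.34*c + 6.43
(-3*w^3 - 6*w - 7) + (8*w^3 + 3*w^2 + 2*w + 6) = 5*w^3 + 3*w^2 - 4*w - 1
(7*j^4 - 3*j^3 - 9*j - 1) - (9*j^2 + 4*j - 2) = 7*j^4 - 3*j^3 - 9*j^2 - 13*j + 1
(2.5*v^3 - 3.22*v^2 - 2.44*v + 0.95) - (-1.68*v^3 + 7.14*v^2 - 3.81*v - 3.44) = 4.18*v^3 - 10.36*v^2 + 1.37*v + 4.39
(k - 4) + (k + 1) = 2*k - 3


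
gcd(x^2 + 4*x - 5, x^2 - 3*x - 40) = x + 5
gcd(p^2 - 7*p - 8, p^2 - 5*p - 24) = p - 8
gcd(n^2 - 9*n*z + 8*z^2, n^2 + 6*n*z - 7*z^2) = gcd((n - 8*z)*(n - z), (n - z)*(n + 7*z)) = -n + z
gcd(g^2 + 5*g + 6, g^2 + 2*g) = g + 2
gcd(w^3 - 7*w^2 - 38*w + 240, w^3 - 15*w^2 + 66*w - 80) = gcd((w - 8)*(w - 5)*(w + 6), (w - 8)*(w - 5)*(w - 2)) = w^2 - 13*w + 40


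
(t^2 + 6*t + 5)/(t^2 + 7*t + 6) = (t + 5)/(t + 6)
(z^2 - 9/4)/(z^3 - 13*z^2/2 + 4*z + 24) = (z - 3/2)/(z^2 - 8*z + 16)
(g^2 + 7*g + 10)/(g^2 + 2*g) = (g + 5)/g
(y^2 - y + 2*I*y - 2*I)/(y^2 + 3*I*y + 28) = (y^2 - y + 2*I*y - 2*I)/(y^2 + 3*I*y + 28)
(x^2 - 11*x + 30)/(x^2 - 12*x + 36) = (x - 5)/(x - 6)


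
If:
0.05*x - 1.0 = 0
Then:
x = 20.00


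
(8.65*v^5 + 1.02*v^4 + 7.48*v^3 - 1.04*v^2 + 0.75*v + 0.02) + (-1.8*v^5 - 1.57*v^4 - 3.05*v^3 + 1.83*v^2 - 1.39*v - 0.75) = 6.85*v^5 - 0.55*v^4 + 4.43*v^3 + 0.79*v^2 - 0.64*v - 0.73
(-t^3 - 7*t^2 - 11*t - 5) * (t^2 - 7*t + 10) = -t^5 + 28*t^3 + 2*t^2 - 75*t - 50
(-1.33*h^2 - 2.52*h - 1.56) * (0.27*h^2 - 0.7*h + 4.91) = -0.3591*h^4 + 0.2506*h^3 - 5.1875*h^2 - 11.2812*h - 7.6596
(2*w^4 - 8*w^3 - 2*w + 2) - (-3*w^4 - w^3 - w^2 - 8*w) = 5*w^4 - 7*w^3 + w^2 + 6*w + 2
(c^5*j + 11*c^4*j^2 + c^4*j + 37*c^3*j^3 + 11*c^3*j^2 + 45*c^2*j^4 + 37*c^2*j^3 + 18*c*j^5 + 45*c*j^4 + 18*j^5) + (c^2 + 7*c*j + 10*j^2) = c^5*j + 11*c^4*j^2 + c^4*j + 37*c^3*j^3 + 11*c^3*j^2 + 45*c^2*j^4 + 37*c^2*j^3 + c^2 + 18*c*j^5 + 45*c*j^4 + 7*c*j + 18*j^5 + 10*j^2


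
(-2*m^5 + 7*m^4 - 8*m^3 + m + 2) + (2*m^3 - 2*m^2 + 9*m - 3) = -2*m^5 + 7*m^4 - 6*m^3 - 2*m^2 + 10*m - 1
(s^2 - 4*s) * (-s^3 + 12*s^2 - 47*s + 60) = -s^5 + 16*s^4 - 95*s^3 + 248*s^2 - 240*s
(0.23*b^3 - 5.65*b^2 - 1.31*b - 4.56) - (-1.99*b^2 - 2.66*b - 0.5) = 0.23*b^3 - 3.66*b^2 + 1.35*b - 4.06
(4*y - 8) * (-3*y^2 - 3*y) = -12*y^3 + 12*y^2 + 24*y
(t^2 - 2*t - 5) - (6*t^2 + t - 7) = -5*t^2 - 3*t + 2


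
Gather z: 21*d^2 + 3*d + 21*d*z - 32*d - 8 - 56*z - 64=21*d^2 - 29*d + z*(21*d - 56) - 72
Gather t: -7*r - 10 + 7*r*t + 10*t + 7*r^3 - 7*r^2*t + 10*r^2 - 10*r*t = 7*r^3 + 10*r^2 - 7*r + t*(-7*r^2 - 3*r + 10) - 10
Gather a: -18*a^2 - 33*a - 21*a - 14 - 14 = -18*a^2 - 54*a - 28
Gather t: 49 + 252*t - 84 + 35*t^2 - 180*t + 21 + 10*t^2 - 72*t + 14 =45*t^2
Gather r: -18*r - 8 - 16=-18*r - 24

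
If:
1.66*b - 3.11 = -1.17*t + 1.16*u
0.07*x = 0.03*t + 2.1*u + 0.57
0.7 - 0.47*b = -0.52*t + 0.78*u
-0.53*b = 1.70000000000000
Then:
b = -3.21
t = 29.54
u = 22.52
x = 696.51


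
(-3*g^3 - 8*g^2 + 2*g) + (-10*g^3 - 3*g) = -13*g^3 - 8*g^2 - g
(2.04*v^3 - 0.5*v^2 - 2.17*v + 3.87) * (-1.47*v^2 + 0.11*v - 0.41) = -2.9988*v^5 + 0.9594*v^4 + 2.2985*v^3 - 5.7226*v^2 + 1.3154*v - 1.5867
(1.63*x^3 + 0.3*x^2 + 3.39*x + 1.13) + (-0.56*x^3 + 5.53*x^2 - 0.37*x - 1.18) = 1.07*x^3 + 5.83*x^2 + 3.02*x - 0.05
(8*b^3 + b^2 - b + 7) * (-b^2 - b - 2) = -8*b^5 - 9*b^4 - 16*b^3 - 8*b^2 - 5*b - 14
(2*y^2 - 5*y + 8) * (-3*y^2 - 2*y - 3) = -6*y^4 + 11*y^3 - 20*y^2 - y - 24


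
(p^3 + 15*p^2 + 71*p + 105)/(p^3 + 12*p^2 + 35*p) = (p + 3)/p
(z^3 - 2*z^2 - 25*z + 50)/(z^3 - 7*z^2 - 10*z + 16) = (z^3 - 2*z^2 - 25*z + 50)/(z^3 - 7*z^2 - 10*z + 16)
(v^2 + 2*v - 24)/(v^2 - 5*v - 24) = (-v^2 - 2*v + 24)/(-v^2 + 5*v + 24)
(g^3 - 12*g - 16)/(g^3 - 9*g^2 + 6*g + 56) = (g + 2)/(g - 7)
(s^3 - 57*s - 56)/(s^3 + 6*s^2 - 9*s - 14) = (s - 8)/(s - 2)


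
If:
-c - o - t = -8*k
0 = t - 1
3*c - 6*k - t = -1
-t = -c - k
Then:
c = 2/3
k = 1/3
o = 1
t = 1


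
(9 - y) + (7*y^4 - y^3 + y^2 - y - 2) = 7*y^4 - y^3 + y^2 - 2*y + 7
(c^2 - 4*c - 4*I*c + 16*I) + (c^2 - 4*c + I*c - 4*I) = 2*c^2 - 8*c - 3*I*c + 12*I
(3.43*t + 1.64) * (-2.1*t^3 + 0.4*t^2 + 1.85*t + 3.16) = -7.203*t^4 - 2.072*t^3 + 7.0015*t^2 + 13.8728*t + 5.1824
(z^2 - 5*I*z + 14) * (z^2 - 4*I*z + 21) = z^4 - 9*I*z^3 + 15*z^2 - 161*I*z + 294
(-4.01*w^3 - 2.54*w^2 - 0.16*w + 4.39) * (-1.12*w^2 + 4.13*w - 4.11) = 4.4912*w^5 - 13.7165*w^4 + 6.1701*w^3 + 4.8618*w^2 + 18.7883*w - 18.0429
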